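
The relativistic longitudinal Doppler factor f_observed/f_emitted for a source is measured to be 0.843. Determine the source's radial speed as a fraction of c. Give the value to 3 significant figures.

f_obs/f_src = √((1−β)/(1+β)) = 0.843  ⇒  (1−β)/(1+β) = 0.71065
β = |1 − D²|/(1 + D²) = |1 − 0.71065|/(1 + 0.71065) = 0.169

β ≈ 0.169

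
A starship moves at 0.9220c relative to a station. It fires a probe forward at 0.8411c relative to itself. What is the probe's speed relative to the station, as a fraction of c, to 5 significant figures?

u ≈ 0.99302c

Relativistic velocity addition: u = (u' + v)/(1 + u'v/c²)
= (0.8411 + 0.9220)/(1 + 0.8411×0.9220) = 1.7631/1.775494 = 0.99302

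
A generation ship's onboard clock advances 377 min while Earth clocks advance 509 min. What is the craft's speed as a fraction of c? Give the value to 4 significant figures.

β ≈ 0.6719

γ = Δt/τ₀ = 509/377 = 1.35013
β = √(1 − 1/γ²) = √(1 − 1/1.35013²) = 0.6719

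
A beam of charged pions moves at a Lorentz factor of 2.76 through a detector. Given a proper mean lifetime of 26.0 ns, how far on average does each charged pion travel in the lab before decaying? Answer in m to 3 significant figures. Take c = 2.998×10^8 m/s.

d ≈ 20.1 m

β = √(1 − 1/γ²) = √(1 − 1/2.76²) = 0.93205
Dilated lifetime: Δt = γτ₀ = 2.76 × 26.0 ns = 71.760 ns
d = vΔt = 0.93205c × 71.760 ns = 2.7943×10^8 m/s × 7.1760×10^-8 s = 20.1 m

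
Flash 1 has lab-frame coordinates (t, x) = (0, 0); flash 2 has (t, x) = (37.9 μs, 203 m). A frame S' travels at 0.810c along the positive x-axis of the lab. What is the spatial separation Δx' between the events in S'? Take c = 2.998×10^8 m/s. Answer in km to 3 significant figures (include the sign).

γ = 1/√(1 − 0.810²) = 1.7052
Δx' = γ(Δx − vΔt) = 1.7052 × (203 m − 0.810×(2.998×10^8 m/s)×37.9×10^-6 s)
= 1.7052 × (-9000.6 m) = -15.3 km

Δx' ≈ -15.3 km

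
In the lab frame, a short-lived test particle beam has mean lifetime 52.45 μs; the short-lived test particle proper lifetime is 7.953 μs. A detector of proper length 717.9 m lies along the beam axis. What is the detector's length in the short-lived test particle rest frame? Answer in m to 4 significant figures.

Time dilation ⇒ γ = Δt/τ₀ = 52.45/7.953 = 6.59500
Length contraction: L = L₀/γ = 717.9/6.59500 = 108.9 m

L ≈ 108.9 m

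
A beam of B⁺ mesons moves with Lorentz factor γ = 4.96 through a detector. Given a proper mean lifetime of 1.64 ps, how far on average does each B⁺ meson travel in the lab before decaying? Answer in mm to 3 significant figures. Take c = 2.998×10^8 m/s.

β = √(1 − 1/γ²) = √(1 − 1/4.96²) = 0.97947
Dilated lifetime: Δt = γτ₀ = 4.96 × 1.64 ps = 8.1344 ps
d = vΔt = 0.97947c × 8.1344 ps = 2.9364×10^8 m/s × 8.1344×10^-12 s = 2.39 mm

d ≈ 2.39 mm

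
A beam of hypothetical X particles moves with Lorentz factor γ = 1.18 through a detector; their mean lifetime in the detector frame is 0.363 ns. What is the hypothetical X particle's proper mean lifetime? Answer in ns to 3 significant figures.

τ₀ ≈ 0.308 ns

γ = 1.18 (given)
Proper time: τ₀ = Δt/γ = 0.363/1.18 = 0.308 ns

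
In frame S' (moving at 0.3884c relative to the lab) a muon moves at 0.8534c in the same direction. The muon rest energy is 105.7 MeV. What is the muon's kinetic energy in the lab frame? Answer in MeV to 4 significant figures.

K ≈ 187.3 MeV

u_lab = (0.8534 + 0.3884)/(1 + 0.8534×0.3884) = 0.9326600
γ = 1/√(1 − 0.9326600²) = 2.77195
K = (γ − 1)m₀c² = (2.77195 − 1) × 105.7 = 1.77195 × 105.7 = 187.3 MeV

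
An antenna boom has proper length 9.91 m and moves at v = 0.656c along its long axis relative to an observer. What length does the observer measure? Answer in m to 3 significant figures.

γ = 1/√(1 − 0.656²) = 1.3249
Length contraction: L = L₀/γ = 9.91/1.3249 = 7.48 m

L ≈ 7.48 m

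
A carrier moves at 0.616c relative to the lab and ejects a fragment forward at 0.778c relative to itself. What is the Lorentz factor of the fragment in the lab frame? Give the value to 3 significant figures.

γ ≈ 2.99

u_lab = (0.778 + 0.616)/(1 + 0.778×0.616) = 1.394/1.47925 = 0.942371
γ = 1/√(1 − 0.942371²) = 2.99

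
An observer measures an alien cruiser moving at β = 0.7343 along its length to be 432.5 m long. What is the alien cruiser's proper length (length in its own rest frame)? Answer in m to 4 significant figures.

γ = 1/√(1 − 0.7343²) = 1.47313
L₀ = γL = 1.47313 × 432.5 = 637.1 m

L₀ ≈ 637.1 m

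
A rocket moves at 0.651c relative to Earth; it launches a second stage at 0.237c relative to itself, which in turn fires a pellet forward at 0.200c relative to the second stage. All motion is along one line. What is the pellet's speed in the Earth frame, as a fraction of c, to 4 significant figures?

Compose boost 2: (0.237 + 0.651)/(1 + 0.237×0.651) = 0.8880/1.15429 = 0.769306
Compose boost 3: (0.200 + 0.769306)/(1 + 0.200×0.769306) = 0.969306/1.15386 = 0.8401

u ≈ 0.8401c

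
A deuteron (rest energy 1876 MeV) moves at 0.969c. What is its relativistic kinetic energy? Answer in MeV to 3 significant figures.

γ = 1/√(1 − 0.969²) = 4.0476
K = (γ − 1)m₀c² = (4.0476 − 1) × 1876 MeV = 3.0476 × 1876 MeV = 5720 MeV

K ≈ 5720 MeV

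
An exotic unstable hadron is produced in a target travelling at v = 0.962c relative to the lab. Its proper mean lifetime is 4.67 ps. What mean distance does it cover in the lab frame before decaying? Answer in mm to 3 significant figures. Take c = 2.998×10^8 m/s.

γ = 1/√(1 − 0.962²) = 3.6623
Dilated lifetime: Δt = γτ₀ = 3.6623 × 4.67 ps = 17.103 ps
d = vΔt = 0.962c × 17.103 ps = 2.8841×10^8 m/s × 1.7103×10^-11 s = 4.93 mm

d ≈ 4.93 mm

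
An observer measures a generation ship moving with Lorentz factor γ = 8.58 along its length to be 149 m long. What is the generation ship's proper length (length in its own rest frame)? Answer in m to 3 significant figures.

L₀ ≈ 1280 m

γ = 8.58 (given)
L₀ = γL = 8.58 × 149 = 1280 m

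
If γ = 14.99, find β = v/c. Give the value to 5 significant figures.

β = √(1 − 1/γ²) = √(1 − 1/14.99²) = √(0.9955496) = 0.99777

β ≈ 0.99777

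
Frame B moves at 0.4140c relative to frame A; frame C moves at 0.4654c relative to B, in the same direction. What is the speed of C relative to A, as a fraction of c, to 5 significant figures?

Compose boost 2: (0.4654 + 0.4140)/(1 + 0.4654×0.4140) = 0.87940/1.192676 = 0.73733

u ≈ 0.73733c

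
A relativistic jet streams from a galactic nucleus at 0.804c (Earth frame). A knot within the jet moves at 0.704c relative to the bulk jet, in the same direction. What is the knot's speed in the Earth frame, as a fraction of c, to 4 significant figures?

Relativistic velocity addition: u = (u' + v)/(1 + u'v/c²)
= (0.704 + 0.804)/(1 + 0.704×0.804) = 1.508/1.56602 = 0.9630

u ≈ 0.9630c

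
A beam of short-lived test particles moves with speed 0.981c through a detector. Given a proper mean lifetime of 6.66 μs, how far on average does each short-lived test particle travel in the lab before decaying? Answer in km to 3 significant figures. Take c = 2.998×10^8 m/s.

d ≈ 10.1 km

γ = 1/√(1 − 0.981²) = 5.1544
Dilated lifetime: Δt = γτ₀ = 5.1544 × 6.66 μs = 34.329 μs
d = vΔt = 0.981c × 34.329 μs = 2.9410×10^8 m/s × 3.4329×10^-5 s = 10.1 km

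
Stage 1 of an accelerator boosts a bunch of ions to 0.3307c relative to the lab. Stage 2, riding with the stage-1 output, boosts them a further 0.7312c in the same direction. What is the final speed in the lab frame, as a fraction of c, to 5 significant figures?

Compose boost 2: (0.7312 + 0.3307)/(1 + 0.7312×0.3307) = 1.0619/1.241808 = 0.85512

u ≈ 0.85512c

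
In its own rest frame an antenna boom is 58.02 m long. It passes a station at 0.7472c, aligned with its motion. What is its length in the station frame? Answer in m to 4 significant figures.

γ = 1/√(1 − 0.7472²) = 1.50467
Length contraction: L = L₀/γ = 58.02/1.50467 = 38.56 m

L ≈ 38.56 m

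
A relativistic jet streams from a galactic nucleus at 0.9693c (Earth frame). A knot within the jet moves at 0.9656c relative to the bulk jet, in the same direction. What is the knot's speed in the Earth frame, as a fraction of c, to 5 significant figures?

Relativistic velocity addition: u = (u' + v)/(1 + u'v/c²)
= (0.9656 + 0.9693)/(1 + 0.9656×0.9693) = 1.9349/1.935956 = 0.99945

u ≈ 0.99945c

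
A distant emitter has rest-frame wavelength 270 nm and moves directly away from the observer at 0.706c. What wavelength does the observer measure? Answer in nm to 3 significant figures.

λ_obs ≈ 650 nm

Relativistic Doppler: λ_obs = λ_src √((1+β)/(1−β))
= 270 × √(1.7060/0.29400) = 270 × 2.4089 = 650 nm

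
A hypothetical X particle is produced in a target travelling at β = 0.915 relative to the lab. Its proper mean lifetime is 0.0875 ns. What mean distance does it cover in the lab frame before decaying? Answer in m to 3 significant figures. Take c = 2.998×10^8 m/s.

d ≈ 0.0595 m

γ = 1/√(1 − 0.915²) = 2.4786
Dilated lifetime: Δt = γτ₀ = 2.4786 × 0.0875 ns = 0.21688 ns
d = vΔt = 0.915c × 0.21688 ns = 2.7432×10^8 m/s × 2.1688×10^-10 s = 0.0595 m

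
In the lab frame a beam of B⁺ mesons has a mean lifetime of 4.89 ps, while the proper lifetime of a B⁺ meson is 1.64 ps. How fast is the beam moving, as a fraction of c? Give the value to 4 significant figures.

γ = Δt/τ₀ = 4.89/1.64 = 2.98171
β = √(1 − 1/γ²) = √(1 − 1/2.98171²) = 0.9421

β ≈ 0.9421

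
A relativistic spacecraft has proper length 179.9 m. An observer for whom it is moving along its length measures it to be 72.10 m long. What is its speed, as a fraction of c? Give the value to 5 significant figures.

γ = L₀/L = 179.9/72.10 = 2.495146
β = √(1 − 1/γ²) = 0.91618

β ≈ 0.91618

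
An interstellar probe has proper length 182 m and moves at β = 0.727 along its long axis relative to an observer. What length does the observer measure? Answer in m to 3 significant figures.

L ≈ 125 m

γ = 1/√(1 − 0.727²) = 1.4564
Length contraction: L = L₀/γ = 182/1.4564 = 125 m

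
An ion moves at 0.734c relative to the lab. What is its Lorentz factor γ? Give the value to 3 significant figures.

γ = 1/√(1 − β²) = 1/√(1 − 0.734²) = 1/√(0.46124) = 1.47

γ ≈ 1.47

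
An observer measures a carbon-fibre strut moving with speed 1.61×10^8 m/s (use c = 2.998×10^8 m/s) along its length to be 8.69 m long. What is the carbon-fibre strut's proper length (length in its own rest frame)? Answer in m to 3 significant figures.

β = v/c = 1.61×10^8 / 2.998×10^8 = 0.53702
γ = 1/√(1 − 0.53702²) = 1.1854
L₀ = γL = 1.1854 × 8.69 = 10.3 m

L₀ ≈ 10.3 m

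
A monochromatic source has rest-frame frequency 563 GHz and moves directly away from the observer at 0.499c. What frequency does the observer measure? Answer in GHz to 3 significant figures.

f_obs ≈ 325 GHz

Relativistic Doppler: f_obs = f_src √((1−β)/(1+β))
= 563 × √(0.50100/1.4990) = 563 × 0.57812 = 325 GHz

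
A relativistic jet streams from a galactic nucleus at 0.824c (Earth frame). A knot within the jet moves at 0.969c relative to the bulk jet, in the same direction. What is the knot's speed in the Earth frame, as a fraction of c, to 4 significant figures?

u ≈ 0.9970c

Relativistic velocity addition: u = (u' + v)/(1 + u'v/c²)
= (0.969 + 0.824)/(1 + 0.969×0.824) = 1.793/1.79846 = 0.9970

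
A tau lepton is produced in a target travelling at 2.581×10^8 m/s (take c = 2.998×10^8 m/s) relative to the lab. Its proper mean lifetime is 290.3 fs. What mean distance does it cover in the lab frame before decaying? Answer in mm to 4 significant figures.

d ≈ 0.1473 mm

β = v/c = 2.581×10^8 / 2.998×10^8 = 0.860907
γ = 1/√(1 − 0.860907²) = 1.96556
Dilated lifetime: Δt = γτ₀ = 1.96556 × 290.3 fs = 570.601 fs
d = vΔt = 0.860907c × 570.601 fs = 2.58100×10^8 m/s × 5.70601×10^-13 s = 0.1473 mm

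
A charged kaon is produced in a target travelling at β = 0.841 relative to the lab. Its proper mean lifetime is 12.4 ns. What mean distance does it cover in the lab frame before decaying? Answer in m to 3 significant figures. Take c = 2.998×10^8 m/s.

d ≈ 5.78 m

γ = 1/√(1 − 0.841²) = 1.8483
Dilated lifetime: Δt = γτ₀ = 1.8483 × 12.4 ns = 22.919 ns
d = vΔt = 0.841c × 22.919 ns = 2.5213×10^8 m/s × 2.2919×10^-8 s = 5.78 m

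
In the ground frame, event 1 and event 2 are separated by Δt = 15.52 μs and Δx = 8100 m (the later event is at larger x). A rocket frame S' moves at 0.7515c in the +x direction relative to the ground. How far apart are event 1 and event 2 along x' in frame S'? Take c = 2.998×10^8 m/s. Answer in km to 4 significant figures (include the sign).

γ = 1/√(1 − 0.7515²) = 1.51576
Δx' = γ(Δx − vΔt) = 1.51576 × (8100 m − 0.7515×(2.998×10^8 m/s)×15.52×10^-6 s)
= 1.51576 × (4603.35 m) = 6.978 km

Δx' ≈ 6.978 km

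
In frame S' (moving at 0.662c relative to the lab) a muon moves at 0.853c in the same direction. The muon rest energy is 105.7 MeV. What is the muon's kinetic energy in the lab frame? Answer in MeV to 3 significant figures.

K ≈ 317 MeV

u_lab = (0.853 + 0.662)/(1 + 0.853×0.662) = 0.968245
γ = 1/√(1 − 0.968245²) = 4.0000
K = (γ − 1)m₀c² = (4.0000 − 1) × 105.7 = 3.0000 × 105.7 = 317 MeV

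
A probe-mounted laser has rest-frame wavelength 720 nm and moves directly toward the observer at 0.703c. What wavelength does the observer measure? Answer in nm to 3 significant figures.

Relativistic Doppler: λ_obs = λ_src √((1−β)/(1+β))
= 720 × √(0.29700/1.7030) = 720 × 0.41761 = 301 nm

λ_obs ≈ 301 nm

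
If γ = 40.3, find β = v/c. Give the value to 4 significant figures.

β ≈ 0.9997

β = √(1 − 1/γ²) = √(1 − 1/40.3²) = √(0.999384) = 0.9997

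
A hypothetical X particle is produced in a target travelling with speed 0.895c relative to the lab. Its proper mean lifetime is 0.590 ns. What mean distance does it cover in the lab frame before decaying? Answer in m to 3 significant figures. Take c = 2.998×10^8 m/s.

d ≈ 0.355 m

γ = 1/√(1 − 0.895²) = 2.2418
Dilated lifetime: Δt = γτ₀ = 2.2418 × 0.590 ns = 1.3227 ns
d = vΔt = 0.895c × 1.3227 ns = 2.6832×10^8 m/s × 1.3227×10^-9 s = 0.355 m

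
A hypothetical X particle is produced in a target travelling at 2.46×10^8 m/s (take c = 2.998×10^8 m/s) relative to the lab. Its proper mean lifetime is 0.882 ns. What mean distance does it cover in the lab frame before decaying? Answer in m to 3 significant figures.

d ≈ 0.380 m

β = v/c = 2.46×10^8 / 2.998×10^8 = 0.82055
γ = 1/√(1 − 0.82055²) = 1.7495
Dilated lifetime: Δt = γτ₀ = 1.7495 × 0.882 ns = 1.5431 ns
d = vΔt = 0.82055c × 1.5431 ns = 2.4600×10^8 m/s × 1.5431×10^-9 s = 0.380 m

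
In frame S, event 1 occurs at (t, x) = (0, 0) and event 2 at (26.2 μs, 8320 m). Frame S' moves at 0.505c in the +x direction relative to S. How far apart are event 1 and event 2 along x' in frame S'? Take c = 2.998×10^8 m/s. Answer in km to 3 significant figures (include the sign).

γ = 1/√(1 − 0.505²) = 1.1586
Δx' = γ(Δx − vΔt) = 1.1586 × (8320 m − 0.505×(2.998×10^8 m/s)×26.2×10^-6 s)
= 1.1586 × (4353.3 m) = 5.04 km

Δx' ≈ 5.04 km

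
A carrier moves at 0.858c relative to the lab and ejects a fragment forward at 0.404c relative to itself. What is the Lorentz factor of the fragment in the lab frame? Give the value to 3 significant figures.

u_lab = (0.404 + 0.858)/(1 + 0.404×0.858) = 1.262/1.34663 = 0.937153
γ = 1/√(1 − 0.937153²) = 2.87

γ ≈ 2.87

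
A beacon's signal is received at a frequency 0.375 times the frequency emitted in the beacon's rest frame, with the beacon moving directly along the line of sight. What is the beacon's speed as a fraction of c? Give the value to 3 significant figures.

f_obs/f_src = √((1−β)/(1+β)) = 0.375  ⇒  (1−β)/(1+β) = 0.14062
β = |1 − D²|/(1 + D²) = |1 − 0.14062|/(1 + 0.14062) = 0.753

β ≈ 0.753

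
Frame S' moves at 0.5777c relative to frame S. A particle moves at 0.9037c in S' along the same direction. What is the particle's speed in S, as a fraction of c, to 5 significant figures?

u ≈ 0.97328c

Relativistic velocity addition: u = (u' + v)/(1 + u'v/c²)
= (0.9037 + 0.5777)/(1 + 0.9037×0.5777) = 1.4814/1.522067 = 0.97328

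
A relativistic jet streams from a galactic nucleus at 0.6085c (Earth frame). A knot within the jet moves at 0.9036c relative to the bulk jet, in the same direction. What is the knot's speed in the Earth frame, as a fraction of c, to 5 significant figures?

Relativistic velocity addition: u = (u' + v)/(1 + u'v/c²)
= (0.9036 + 0.6085)/(1 + 0.9036×0.6085) = 1.5121/1.549841 = 0.97565

u ≈ 0.97565c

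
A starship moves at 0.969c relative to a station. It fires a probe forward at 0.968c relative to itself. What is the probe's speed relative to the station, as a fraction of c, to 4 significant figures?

Relativistic velocity addition: u = (u' + v)/(1 + u'v/c²)
= (0.968 + 0.969)/(1 + 0.968×0.969) = 1.937/1.93799 = 0.9995

u ≈ 0.9995c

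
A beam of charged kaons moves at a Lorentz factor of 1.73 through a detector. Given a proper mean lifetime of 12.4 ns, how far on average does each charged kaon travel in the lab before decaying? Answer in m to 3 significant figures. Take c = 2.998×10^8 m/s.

β = √(1 − 1/γ²) = √(1 − 1/1.73²) = 0.81601
Dilated lifetime: Δt = γτ₀ = 1.73 × 12.4 ns = 21.452 ns
d = vΔt = 0.81601c × 21.452 ns = 2.4464×10^8 m/s × 2.1452×10^-8 s = 5.25 m

d ≈ 5.25 m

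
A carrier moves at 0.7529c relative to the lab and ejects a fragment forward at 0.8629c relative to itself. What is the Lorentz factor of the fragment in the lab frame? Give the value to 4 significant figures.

u_lab = (0.8629 + 0.7529)/(1 + 0.8629×0.7529) = 1.6158/1.649677 = 0.9794642
γ = 1/√(1 − 0.9794642²) = 4.960

γ ≈ 4.960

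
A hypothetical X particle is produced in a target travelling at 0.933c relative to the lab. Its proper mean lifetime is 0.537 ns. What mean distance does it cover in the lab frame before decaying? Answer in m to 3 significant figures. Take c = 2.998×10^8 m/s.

d ≈ 0.417 m

γ = 1/√(1 − 0.933²) = 2.7787
Dilated lifetime: Δt = γτ₀ = 2.7787 × 0.537 ns = 1.4922 ns
d = vΔt = 0.933c × 1.4922 ns = 2.7971×10^8 m/s × 1.4922×10^-9 s = 0.417 m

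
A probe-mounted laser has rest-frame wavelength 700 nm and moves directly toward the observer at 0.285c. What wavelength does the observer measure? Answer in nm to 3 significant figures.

λ_obs ≈ 522 nm

Relativistic Doppler: λ_obs = λ_src √((1−β)/(1+β))
= 700 × √(0.71500/1.2850) = 700 × 0.74594 = 522 nm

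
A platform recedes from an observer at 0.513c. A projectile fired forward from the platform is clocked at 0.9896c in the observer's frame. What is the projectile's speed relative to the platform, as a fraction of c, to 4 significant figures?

Inverse velocity addition: u' = (u − v)/(1 − uv/c²)
= (0.9896 − 0.513)/(1 − 0.9896×0.513) = 0.4766/0.492335 = 0.9680

u' ≈ 0.9680c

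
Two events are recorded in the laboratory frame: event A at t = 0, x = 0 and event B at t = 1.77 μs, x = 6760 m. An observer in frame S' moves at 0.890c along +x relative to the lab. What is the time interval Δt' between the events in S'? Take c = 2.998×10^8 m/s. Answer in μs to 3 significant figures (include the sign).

Δt' ≈ -40.1 μs

γ = 1/√(1 − 0.890²) = 2.1932
Δt' = γ(Δt − vΔx/c²) = 2.1932 × (1.77 μs − 0.890×6760 m / (2.998×10^8 m/s))
= 2.1932 × (-18.298 μs) = -40.1 μs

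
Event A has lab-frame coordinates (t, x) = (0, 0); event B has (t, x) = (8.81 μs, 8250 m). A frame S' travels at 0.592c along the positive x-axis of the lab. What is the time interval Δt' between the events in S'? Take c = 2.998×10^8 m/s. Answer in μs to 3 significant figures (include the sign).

Δt' ≈ -9.28 μs

γ = 1/√(1 − 0.592²) = 1.2408
Δt' = γ(Δt − vΔx/c²) = 1.2408 × (8.81 μs − 0.592×8250 m / (2.998×10^8 m/s))
= 1.2408 × (-7.4809 μs) = -9.28 μs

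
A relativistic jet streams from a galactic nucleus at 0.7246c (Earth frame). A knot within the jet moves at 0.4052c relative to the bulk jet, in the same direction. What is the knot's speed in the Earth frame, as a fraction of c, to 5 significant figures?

Relativistic velocity addition: u = (u' + v)/(1 + u'v/c²)
= (0.4052 + 0.7246)/(1 + 0.4052×0.7246) = 1.1298/1.293608 = 0.87337

u ≈ 0.87337c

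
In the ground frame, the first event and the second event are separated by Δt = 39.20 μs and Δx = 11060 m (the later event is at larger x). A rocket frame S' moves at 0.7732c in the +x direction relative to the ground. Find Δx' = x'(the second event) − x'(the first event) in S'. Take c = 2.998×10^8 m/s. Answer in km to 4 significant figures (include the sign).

γ = 1/√(1 − 0.7732²) = 1.57688
Δx' = γ(Δx − vΔt) = 1.57688 × (11060 m − 0.7732×(2.998×10^8 m/s)×39.20×10^-6 s)
= 1.57688 × (1973.23 m) = 3.112 km

Δx' ≈ 3.112 km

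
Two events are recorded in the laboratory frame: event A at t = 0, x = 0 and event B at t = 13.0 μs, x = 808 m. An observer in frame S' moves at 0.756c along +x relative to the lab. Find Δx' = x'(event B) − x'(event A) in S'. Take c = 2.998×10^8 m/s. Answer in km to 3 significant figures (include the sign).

Δx' ≈ -3.27 km

γ = 1/√(1 − 0.756²) = 1.5277
Δx' = γ(Δx − vΔt) = 1.5277 × (808 m − 0.756×(2.998×10^8 m/s)×13.0×10^-6 s)
= 1.5277 × (-2138.4 m) = -3.27 km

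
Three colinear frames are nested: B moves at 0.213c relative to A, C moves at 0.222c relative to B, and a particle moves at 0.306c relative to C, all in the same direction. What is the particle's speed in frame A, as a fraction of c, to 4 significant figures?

u ≈ 0.6400c

Compose boost 2: (0.222 + 0.213)/(1 + 0.222×0.213) = 0.4350/1.04729 = 0.415359
Compose boost 3: (0.306 + 0.415359)/(1 + 0.306×0.415359) = 0.721359/1.12710 = 0.6400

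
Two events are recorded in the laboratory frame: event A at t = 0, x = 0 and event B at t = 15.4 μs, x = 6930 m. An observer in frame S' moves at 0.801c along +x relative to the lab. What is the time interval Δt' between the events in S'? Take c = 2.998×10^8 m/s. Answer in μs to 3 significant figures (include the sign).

Δt' ≈ -5.20 μs

γ = 1/√(1 − 0.801²) = 1.6704
Δt' = γ(Δt − vΔx/c²) = 1.6704 × (15.4 μs − 0.801×6930 m / (2.998×10^8 m/s))
= 1.6704 × (-3.1154 μs) = -5.20 μs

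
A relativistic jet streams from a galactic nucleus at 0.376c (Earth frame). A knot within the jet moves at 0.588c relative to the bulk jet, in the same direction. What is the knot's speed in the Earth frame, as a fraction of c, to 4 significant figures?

Relativistic velocity addition: u = (u' + v)/(1 + u'v/c²)
= (0.588 + 0.376)/(1 + 0.588×0.376) = 0.9640/1.22109 = 0.7895

u ≈ 0.7895c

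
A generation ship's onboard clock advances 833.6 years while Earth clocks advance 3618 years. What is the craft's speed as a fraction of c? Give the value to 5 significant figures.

β ≈ 0.97310

γ = Δt/τ₀ = 3618/833.6 = 4.340211
β = √(1 − 1/γ²) = √(1 − 1/4.340211²) = 0.97310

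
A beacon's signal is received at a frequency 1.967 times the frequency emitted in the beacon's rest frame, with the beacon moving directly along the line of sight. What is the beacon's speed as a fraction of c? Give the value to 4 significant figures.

f_obs/f_src = √((1+β)/(1−β)) = 1.967  ⇒  (1+β)/(1−β) = 3.86909
β = |1 − D²|/(1 + D²) = |1 − 3.86909|/(1 + 3.86909) = 0.5892

β ≈ 0.5892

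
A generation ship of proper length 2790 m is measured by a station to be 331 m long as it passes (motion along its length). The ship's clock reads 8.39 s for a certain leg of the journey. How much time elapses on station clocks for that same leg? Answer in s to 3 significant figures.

Length contraction ⇒ γ = L₀/L = 2790/331 = 8.4290
Time dilation: Δt = γτ₀ = 8.4290 × 8.39 s = 70.7 s

Δt ≈ 70.7 s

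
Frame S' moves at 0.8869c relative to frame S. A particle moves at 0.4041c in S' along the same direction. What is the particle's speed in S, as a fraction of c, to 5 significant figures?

u ≈ 0.95039c

Relativistic velocity addition: u = (u' + v)/(1 + u'v/c²)
= (0.4041 + 0.8869)/(1 + 0.4041×0.8869) = 1.2910/1.358396 = 0.95039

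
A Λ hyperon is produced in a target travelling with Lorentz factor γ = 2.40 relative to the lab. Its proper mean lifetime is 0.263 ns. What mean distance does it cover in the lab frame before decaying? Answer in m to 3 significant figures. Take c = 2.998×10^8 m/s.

β = √(1 − 1/γ²) = √(1 − 1/2.40²) = 0.90906
Dilated lifetime: Δt = γτ₀ = 2.40 × 0.263 ns = 0.63120 ns
d = vΔt = 0.90906c × 0.63120 ns = 2.7254×10^8 m/s × 6.3120×10^-10 s = 0.172 m

d ≈ 0.172 m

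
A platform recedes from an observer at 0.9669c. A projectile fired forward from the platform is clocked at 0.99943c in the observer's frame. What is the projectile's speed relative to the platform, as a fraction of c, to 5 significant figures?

Inverse velocity addition: u' = (u − v)/(1 − uv/c²)
= (0.99943 − 0.9669)/(1 − 0.99943×0.9669) = 0.032530/0.03365113 = 0.96668

u' ≈ 0.96668c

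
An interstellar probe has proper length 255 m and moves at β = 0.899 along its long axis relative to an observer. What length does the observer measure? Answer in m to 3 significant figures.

γ = 1/√(1 − 0.899²) = 2.2834
Length contraction: L = L₀/γ = 255/2.2834 = 112 m

L ≈ 112 m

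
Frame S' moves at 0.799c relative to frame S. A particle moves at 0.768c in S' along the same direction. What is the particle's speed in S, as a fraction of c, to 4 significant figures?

u ≈ 0.9711c

Relativistic velocity addition: u = (u' + v)/(1 + u'v/c²)
= (0.768 + 0.799)/(1 + 0.768×0.799) = 1.567/1.61363 = 0.9711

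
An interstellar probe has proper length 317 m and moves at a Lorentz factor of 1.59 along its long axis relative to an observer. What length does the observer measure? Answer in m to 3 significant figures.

L ≈ 199 m

γ = 1.59 (given)
Length contraction: L = L₀/γ = 317/1.59 = 199 m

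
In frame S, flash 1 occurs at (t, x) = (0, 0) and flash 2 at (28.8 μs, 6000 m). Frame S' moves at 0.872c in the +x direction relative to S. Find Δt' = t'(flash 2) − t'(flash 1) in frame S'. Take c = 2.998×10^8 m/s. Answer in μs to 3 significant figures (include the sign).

γ = 1/√(1 − 0.872²) = 2.0429
Δt' = γ(Δt − vΔx/c²) = 2.0429 × (28.8 μs − 0.872×6000 m / (2.998×10^8 m/s))
= 2.0429 × (11.348 μs) = 23.2 μs

Δt' ≈ 23.2 μs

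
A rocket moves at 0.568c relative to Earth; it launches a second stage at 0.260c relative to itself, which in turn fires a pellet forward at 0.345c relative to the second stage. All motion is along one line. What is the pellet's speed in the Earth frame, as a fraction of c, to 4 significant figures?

u ≈ 0.8539c

Compose boost 2: (0.260 + 0.568)/(1 + 0.260×0.568) = 0.8280/1.14768 = 0.721455
Compose boost 3: (0.345 + 0.721455)/(1 + 0.345×0.721455) = 1.06646/1.24890 = 0.8539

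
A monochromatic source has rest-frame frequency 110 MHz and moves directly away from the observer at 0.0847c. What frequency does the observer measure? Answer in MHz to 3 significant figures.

f_obs ≈ 101 MHz

Relativistic Doppler: f_obs = f_src √((1−β)/(1+β))
= 110 × √(0.91530/1.0847) = 110 × 0.91860 = 101 MHz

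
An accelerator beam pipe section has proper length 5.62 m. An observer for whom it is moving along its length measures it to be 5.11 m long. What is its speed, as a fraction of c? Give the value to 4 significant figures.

γ = L₀/L = 5.62/5.11 = 1.09980
β = √(1 − 1/γ²) = 0.4162

β ≈ 0.4162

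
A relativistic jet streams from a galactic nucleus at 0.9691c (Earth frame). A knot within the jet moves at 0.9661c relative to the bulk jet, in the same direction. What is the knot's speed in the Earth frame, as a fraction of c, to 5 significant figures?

Relativistic velocity addition: u = (u' + v)/(1 + u'v/c²)
= (0.9661 + 0.9691)/(1 + 0.9661×0.9691) = 1.9352/1.936248 = 0.99946

u ≈ 0.99946c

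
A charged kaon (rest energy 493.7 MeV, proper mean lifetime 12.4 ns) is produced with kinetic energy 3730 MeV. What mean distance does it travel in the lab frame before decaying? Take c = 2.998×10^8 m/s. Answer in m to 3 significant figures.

d ≈ 31.6 m

γ = 1 + K/(m₀c²) = 1 + 3730/493.7 = 8.5552
β = √(1 − 1/γ²) = 0.99315
Dilated lifetime: γτ₀ = 8.5552 × 12.4 ns = 106.08 ns
d = βc·γτ₀ = 0.99315 × (2.998×10^8 m/s) × 1.0608×10^-7 s = 31.6 m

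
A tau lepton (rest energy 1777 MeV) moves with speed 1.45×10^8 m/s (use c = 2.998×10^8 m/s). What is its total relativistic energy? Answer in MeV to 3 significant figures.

β = v/c = 1.45×10^8 / 2.998×10^8 = 0.48366
γ = 1/√(1 − 0.48366²) = 1.1425
E = γm₀c² = 1.1425 × 1777 MeV = 2030 MeV

E ≈ 2030 MeV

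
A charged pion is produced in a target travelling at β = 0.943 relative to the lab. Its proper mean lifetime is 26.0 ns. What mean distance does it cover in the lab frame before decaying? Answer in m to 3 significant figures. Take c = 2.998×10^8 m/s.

γ = 1/√(1 − 0.943²) = 3.0049
Dilated lifetime: Δt = γτ₀ = 3.0049 × 26.0 ns = 78.127 ns
d = vΔt = 0.943c × 78.127 ns = 2.8271×10^8 m/s × 7.8127×10^-8 s = 22.1 m

d ≈ 22.1 m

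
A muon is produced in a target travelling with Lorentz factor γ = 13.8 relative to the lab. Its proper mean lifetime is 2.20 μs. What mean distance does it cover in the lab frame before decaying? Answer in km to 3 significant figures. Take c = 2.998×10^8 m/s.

d ≈ 9.08 km

β = √(1 − 1/γ²) = √(1 − 1/13.8²) = 0.99737
Dilated lifetime: Δt = γτ₀ = 13.8 × 2.20 μs = 30.360 μs
d = vΔt = 0.99737c × 30.360 μs = 2.9901×10^8 m/s × 3.0360×10^-5 s = 9.08 km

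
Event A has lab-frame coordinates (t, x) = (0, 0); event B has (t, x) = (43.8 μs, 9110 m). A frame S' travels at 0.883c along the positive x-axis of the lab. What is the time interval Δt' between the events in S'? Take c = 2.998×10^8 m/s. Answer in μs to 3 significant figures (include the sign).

γ = 1/√(1 − 0.883²) = 2.1305
Δt' = γ(Δt − vΔx/c²) = 2.1305 × (43.8 μs − 0.883×9110 m / (2.998×10^8 m/s))
= 2.1305 × (16.968 μs) = 36.2 μs

Δt' ≈ 36.2 μs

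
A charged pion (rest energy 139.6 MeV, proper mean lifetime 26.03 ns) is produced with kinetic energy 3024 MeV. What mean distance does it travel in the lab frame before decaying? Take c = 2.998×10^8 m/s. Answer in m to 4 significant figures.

d ≈ 176.7 m

γ = 1 + K/(m₀c²) = 1 + 3024/139.6 = 22.6619
β = √(1 − 1/γ²) = 0.999026
Dilated lifetime: γτ₀ = 22.6619 × 26.03 ns = 589.889 ns
d = βc·γτ₀ = 0.999026 × (2.998×10^8 m/s) × 5.89889×10^-7 s = 176.7 m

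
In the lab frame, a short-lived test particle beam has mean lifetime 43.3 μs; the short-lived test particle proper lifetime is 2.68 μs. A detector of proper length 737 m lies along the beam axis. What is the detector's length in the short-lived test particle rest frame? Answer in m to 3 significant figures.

Time dilation ⇒ γ = Δt/τ₀ = 43.3/2.68 = 16.157
Length contraction: L = L₀/γ = 737/16.157 = 45.6 m

L ≈ 45.6 m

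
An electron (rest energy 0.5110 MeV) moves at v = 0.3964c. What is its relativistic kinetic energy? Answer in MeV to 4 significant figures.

γ = 1/√(1 − 0.3964²) = 1.08923
K = (γ − 1)m₀c² = (1.08923 − 1) × 0.5110 MeV = 0.0892322 × 0.5110 MeV = 0.04560 MeV

K ≈ 0.04560 MeV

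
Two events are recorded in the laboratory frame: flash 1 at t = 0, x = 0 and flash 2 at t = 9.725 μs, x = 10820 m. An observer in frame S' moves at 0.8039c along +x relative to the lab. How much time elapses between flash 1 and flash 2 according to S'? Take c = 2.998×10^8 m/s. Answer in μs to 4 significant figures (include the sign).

Δt' ≈ -32.43 μs

γ = 1/√(1 − 0.8039²) = 1.68134
Δt' = γ(Δt − vΔx/c²) = 1.68134 × (9.725 μs − 0.8039×10820 m / (2.998×10^8 m/s))
= 1.68134 × (-19.2883 μs) = -32.43 μs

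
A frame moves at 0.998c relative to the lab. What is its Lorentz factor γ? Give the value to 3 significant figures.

γ ≈ 15.8

γ = 1/√(1 − β²) = 1/√(1 − 0.998²) = 1/√(0.0039960) = 15.8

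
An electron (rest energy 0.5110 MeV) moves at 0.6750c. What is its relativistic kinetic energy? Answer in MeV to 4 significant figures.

γ = 1/√(1 − 0.6750²) = 1.35535
K = (γ − 1)m₀c² = (1.35535 − 1) × 0.5110 MeV = 0.355348 × 0.5110 MeV = 0.1816 MeV

K ≈ 0.1816 MeV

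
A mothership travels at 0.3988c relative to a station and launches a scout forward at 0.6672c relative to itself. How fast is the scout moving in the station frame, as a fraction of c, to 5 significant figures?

u ≈ 0.84197c

Compose boost 2: (0.6672 + 0.3988)/(1 + 0.6672×0.3988) = 1.0660/1.266079 = 0.84197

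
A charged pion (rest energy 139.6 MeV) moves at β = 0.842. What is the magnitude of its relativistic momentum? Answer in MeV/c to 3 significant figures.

γ = 1/√(1 − 0.842²) = 1.8536
p = γβm₀c = 1.8536 × 0.842 × 139.6 MeV/c = 218 MeV/c

p ≈ 218 MeV/c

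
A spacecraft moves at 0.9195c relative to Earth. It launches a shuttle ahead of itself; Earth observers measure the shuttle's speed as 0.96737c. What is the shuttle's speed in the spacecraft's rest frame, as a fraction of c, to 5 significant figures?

Inverse velocity addition: u' = (u − v)/(1 − uv/c²)
= (0.96737 − 0.9195)/(1 − 0.96737×0.9195) = 0.047870/0.1105033 = 0.43320

u' ≈ 0.43320c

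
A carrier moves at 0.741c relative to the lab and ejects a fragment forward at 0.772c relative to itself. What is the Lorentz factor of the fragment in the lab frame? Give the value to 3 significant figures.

u_lab = (0.772 + 0.741)/(1 + 0.772×0.741) = 1.513/1.57205 = 0.962436
γ = 1/√(1 − 0.962436²) = 3.68

γ ≈ 3.68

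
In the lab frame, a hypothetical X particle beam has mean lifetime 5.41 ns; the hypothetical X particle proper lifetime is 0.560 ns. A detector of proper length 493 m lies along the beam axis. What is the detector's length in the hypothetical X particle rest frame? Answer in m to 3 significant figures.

Time dilation ⇒ γ = Δt/τ₀ = 5.41/0.560 = 9.6607
Length contraction: L = L₀/γ = 493/9.6607 = 51.0 m

L ≈ 51.0 m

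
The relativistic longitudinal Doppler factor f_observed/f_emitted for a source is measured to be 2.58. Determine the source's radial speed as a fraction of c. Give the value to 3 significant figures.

f_obs/f_src = √((1+β)/(1−β)) = 2.58  ⇒  (1+β)/(1−β) = 6.6564
β = |1 − D²|/(1 + D²) = |1 − 6.6564|/(1 + 6.6564) = 0.739

β ≈ 0.739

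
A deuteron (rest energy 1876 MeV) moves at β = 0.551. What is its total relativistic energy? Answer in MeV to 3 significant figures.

γ = 1/√(1 − 0.551²) = 1.1983
E = γm₀c² = 1.1983 × 1876 MeV = 2250 MeV

E ≈ 2250 MeV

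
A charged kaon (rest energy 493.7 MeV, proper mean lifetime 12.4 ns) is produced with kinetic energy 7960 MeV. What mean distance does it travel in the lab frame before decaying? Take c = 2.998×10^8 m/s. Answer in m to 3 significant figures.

γ = 1 + K/(m₀c²) = 1 + 7960/493.7 = 17.123
β = √(1 − 1/γ²) = 0.99829
Dilated lifetime: γτ₀ = 17.123 × 12.4 ns = 212.33 ns
d = βc·γτ₀ = 0.99829 × (2.998×10^8 m/s) × 2.1233×10^-7 s = 63.5 m

d ≈ 63.5 m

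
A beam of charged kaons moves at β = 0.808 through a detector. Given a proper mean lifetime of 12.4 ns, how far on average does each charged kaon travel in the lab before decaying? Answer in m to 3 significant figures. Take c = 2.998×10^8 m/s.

γ = 1/√(1 − 0.808²) = 1.6973
Dilated lifetime: Δt = γτ₀ = 1.6973 × 12.4 ns = 21.046 ns
d = vΔt = 0.808c × 21.046 ns = 2.4224×10^8 m/s × 2.1046×10^-8 s = 5.10 m

d ≈ 5.10 m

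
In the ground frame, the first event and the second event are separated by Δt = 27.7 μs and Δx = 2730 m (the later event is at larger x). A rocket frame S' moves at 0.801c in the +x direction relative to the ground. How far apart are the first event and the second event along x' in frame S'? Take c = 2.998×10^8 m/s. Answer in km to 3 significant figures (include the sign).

γ = 1/√(1 − 0.801²) = 1.6704
Δx' = γ(Δx − vΔt) = 1.6704 × (2730 m − 0.801×(2.998×10^8 m/s)×27.7×10^-6 s)
= 1.6704 × (-3921.9 m) = -6.55 km

Δx' ≈ -6.55 km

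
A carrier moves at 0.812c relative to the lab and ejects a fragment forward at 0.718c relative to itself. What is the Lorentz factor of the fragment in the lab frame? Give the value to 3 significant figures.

γ ≈ 3.90

u_lab = (0.718 + 0.812)/(1 + 0.718×0.812) = 1.530/1.58302 = 0.966509
γ = 1/√(1 − 0.966509²) = 3.90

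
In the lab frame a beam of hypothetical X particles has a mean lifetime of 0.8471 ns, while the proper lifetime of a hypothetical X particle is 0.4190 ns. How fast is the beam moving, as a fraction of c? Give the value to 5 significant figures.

γ = Δt/τ₀ = 0.8471/0.4190 = 2.021718
β = √(1 − 1/γ²) = √(1 − 1/2.021718²) = 0.86910

β ≈ 0.86910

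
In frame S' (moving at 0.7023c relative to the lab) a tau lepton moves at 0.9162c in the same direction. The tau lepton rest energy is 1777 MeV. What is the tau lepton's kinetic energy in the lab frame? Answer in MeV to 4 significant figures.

u_lab = (0.9162 + 0.7023)/(1 + 0.9162×0.7023) = 0.9848202
γ = 1/√(1 − 0.9848202²) = 5.76111
K = (γ − 1)m₀c² = (5.76111 − 1) × 1777 = 4.76111 × 1777 = 8460 MeV

K ≈ 8460 MeV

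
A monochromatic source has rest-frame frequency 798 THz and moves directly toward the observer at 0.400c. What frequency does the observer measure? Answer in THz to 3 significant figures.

f_obs ≈ 1220 THz

Relativistic Doppler: f_obs = f_src √((1+β)/(1−β))
= 798 × √(1.4000/0.60000) = 798 × 1.5275 = 1220 THz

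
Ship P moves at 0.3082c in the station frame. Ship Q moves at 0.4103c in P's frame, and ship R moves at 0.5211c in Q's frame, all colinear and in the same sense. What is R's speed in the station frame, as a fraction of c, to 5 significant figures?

u ≈ 0.86983c

Compose boost 2: (0.4103 + 0.3082)/(1 + 0.4103×0.3082) = 0.71850/1.126454 = 0.6378420
Compose boost 3: (0.5211 + 0.6378420)/(1 + 0.5211×0.6378420) = 1.158942/1.332379 = 0.86983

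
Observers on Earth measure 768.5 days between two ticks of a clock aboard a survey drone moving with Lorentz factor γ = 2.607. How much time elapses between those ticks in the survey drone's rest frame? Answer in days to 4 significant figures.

τ₀ ≈ 294.8 days

γ = 2.607 (given)
Proper time: τ₀ = Δt/γ = 768.5/2.607 = 294.8 days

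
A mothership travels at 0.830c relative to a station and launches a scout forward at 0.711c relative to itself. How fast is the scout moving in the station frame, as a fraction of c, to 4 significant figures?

Compose boost 2: (0.711 + 0.830)/(1 + 0.711×0.830) = 1.541/1.59013 = 0.9691

u ≈ 0.9691c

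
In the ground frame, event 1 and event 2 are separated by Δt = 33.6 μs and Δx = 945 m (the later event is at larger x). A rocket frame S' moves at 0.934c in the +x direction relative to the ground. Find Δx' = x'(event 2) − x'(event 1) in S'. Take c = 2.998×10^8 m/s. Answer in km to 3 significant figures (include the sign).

Δx' ≈ -23.7 km

γ = 1/√(1 − 0.934²) = 2.7990
Δx' = γ(Δx − vΔt) = 2.7990 × (945 m − 0.934×(2.998×10^8 m/s)×33.6×10^-6 s)
= 2.7990 × (-8463.4 m) = -23.7 km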